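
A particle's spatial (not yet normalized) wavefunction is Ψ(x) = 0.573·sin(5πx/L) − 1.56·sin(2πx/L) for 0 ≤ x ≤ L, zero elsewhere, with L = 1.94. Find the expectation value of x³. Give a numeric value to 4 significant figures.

⟨x³⟩ = ∫ x³·|Ψ|² dx / ∫|Ψ|² dx (integrals over the domain).
On 0 ≤ x ≤ L (j ≠ l): ∫sin²(jπx/L) dx = L/2, ∫sin(jπx/L)·sin(lπx/L) dx = 0; diagonal moments ∫x·sin²(jπx/L) dx = L²/4, ∫x²·sin²(jπx/L) dx = L³·(1/6 − 1/(4j²π²)); cross terms ∫x·sin(jπx/L)·sin(lπx/L) dx = 0 for j + l even and −4jlL²/(π²(j² − l²)²) for j + l odd, ∫x²·sin(jπx/L)·sin(lπx/L) dx = (−1)^(j+l)·4jlL³/(π²(j² − l²)²); higher powers the same way via product-to-sum and parts.
State is unnormalized: ∫|Ψ|² dx = 2.6791, and ∫Ψ*·x³·Ψ dx = 4.8862, so ⟨x³⟩ = 4.8862 / 2.6791.
⟨x³⟩ = 1.8238.

1.824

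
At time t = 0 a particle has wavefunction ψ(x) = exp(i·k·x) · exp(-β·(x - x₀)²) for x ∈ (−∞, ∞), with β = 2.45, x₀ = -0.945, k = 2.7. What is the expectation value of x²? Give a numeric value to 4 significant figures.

0.9951

⟨x²⟩ = ∫ x²·|ψ|² dx / ∫|ψ|² dx (integrals over the domain).
Gaussian moments (u = x − x₀): ∫u^(2j)·e^(−2βu²) du = (2j−1)!!/(4β)^j · √(π/(2β)), odd powers integrate to 0; here √(π/(2β)) = 0.80071.
State is unnormalized: ∫|ψ|² dx = 0.80071, and ∫ψ*·x²·ψ dx = 0.79676, so ⟨x²⟩ = 0.79676 / 0.80071.
⟨x²⟩ = 0.99507.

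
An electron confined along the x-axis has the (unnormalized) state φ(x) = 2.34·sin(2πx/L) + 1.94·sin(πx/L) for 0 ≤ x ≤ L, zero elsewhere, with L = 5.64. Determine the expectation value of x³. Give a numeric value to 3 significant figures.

11.1

⟨x³⟩ = ∫ x³·|φ|² dx / ∫|φ|² dx (integrals over the domain).
On 0 ≤ x ≤ L (j ≠ l): ∫sin²(jπx/L) dx = L/2, ∫sin(jπx/L)·sin(lπx/L) dx = 0; diagonal moments ∫x·sin²(jπx/L) dx = L²/4, ∫x²·sin²(jπx/L) dx = L³·(1/6 − 1/(4j²π²)); cross terms ∫x·sin(jπx/L)·sin(lπx/L) dx = 0 for j + l even and −4jlL²/(π²(j² − l²)²) for j + l odd, ∫x²·sin(jπx/L)·sin(lπx/L) dx = (−1)^(j+l)·4jlL³/(π²(j² − l²)²); higher powers the same way via product-to-sum and parts.
State is unnormalized: ∫|φ|² dx = 26.055, and ∫φ*·x³·φ dx = 289.06, so ⟨x³⟩ = 289.06 / 26.055.
⟨x³⟩ = 11.094.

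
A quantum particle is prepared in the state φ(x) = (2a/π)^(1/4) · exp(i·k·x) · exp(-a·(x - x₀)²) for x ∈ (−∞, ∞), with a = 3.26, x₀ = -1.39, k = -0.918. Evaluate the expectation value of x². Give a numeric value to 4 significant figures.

2.009

⟨x²⟩ = ∫ x²·|φ|² dx (integrals over the domain).
Gaussian moments (u = x − x₀): ∫u^(2j)·e^(−2au²) du = (2j−1)!!/(4a)^j · √(π/(2a)), odd powers integrate to 0; here √(π/(2a)) = 0.69415.
⟨x²⟩ = 2.0088.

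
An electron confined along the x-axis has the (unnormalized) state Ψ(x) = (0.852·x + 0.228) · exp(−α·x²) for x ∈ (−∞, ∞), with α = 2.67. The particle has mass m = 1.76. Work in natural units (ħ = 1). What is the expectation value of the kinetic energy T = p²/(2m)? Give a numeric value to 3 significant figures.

T = −(ħ²/2m) d²/dx², so ⟨T⟩ = −(ħ²/2m) ∫ Ψ*·Ψ'' dx / ∫|Ψ|² dx; with m = 1.76.
Expand each integrand as polynomial × e^(−2αx²) and use ∫x^(2j)·e^(−2αx²) dx = (2j−1)!!/(4α)^j · √(π/(2α)), odd powers → 0; here √(π/(2α)) = 0.76702. Differentiate with the product rule, d/dx e^(−αx²) = −2αx·e^(−αx²).
State is unnormalized: ∫|Ψ|² dx = 0.092005, and ∫Ψ*·(−ħ²/2m · Ψ'') dx = 0.14888, so ⟨T⟩ = 0.14888 / 0.092005.
⟨T⟩ = 1.6181.

1.62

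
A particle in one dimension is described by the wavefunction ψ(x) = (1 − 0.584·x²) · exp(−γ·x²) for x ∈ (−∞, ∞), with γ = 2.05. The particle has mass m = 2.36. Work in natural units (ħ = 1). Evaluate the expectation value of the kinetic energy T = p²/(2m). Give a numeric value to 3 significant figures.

T = −(ħ²/2m) d²/dx², so ⟨T⟩ = −(ħ²/2m) ∫ ψ*·ψ'' dx / ∫|ψ|² dx; with m = 2.36.
Expand each integrand as polynomial × e^(−2γx²) and use ∫x^(2j)·e^(−2γx²) dx = (2j−1)!!/(4γ)^j · √(π/(2γ)), odd powers → 0; here √(π/(2γ)) = 0.87535. Differentiate with the product rule, d/dx e^(−γx²) = −2γx·e^(−γx²).
State is unnormalized: ∫|ψ|² dx = 0.76399, and ∫ψ*·(−ħ²/2m · ψ'') dx = 0.44784, so ⟨T⟩ = 0.44784 / 0.76399.
⟨T⟩ = 0.58618.

0.586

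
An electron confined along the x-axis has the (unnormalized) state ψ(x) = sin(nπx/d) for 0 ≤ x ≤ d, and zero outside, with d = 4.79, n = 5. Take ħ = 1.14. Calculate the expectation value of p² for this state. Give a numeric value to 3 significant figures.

p² ψ = −ħ² d²ψ/dx²; ⟨p²⟩ = −ħ² ∫ ψ*·ψ'' dx / ∫|ψ|² dx.
d/dx sin(nπx/d) = (nπ/d)·cos(nπx/d) and d²/dx² sin(nπx/d) = −(nπ/d)²·sin(nπx/d); on 0 ≤ x ≤ d, ∫sin²(nπx/d) dx = d/2 and ∫sin(nπx/d)·cos(nπx/d) dx = 0.
State is unnormalized: ∫|ψ|² dx = 2.3950, and ∫ψ*·(−ħ² ψ'') dx = 33.472, so ⟨p²⟩ = 33.472 / 2.3950.
⟨p²⟩ = 13.976.

14.0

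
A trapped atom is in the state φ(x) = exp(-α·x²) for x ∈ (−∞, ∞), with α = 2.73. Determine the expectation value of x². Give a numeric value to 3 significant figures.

0.0916

⟨x²⟩ = ∫ x²·|φ|² dx / ∫|φ|² dx (integrals over the domain).
Gaussian moments: ∫x^(2j)·e^(−2αx²) dx = (2j−1)!!/(4α)^j · √(π/(2α)), odd powers integrate to 0; here √(π/(2α)) = 0.75854.
State is unnormalized: ∫|φ|² dx = 0.75854, and ∫φ*·x²·φ dx = 0.069463, so ⟨x²⟩ = 0.069463 / 0.75854.
⟨x²⟩ = 0.091575.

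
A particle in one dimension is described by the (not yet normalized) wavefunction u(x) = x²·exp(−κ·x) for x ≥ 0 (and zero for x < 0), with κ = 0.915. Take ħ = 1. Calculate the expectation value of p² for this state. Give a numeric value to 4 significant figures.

0.2791

p² u = −ħ² d²u/dx²; ⟨p²⟩ = −ħ² ∫ u*·u'' dx / ∫|u|² dx.
Differentiate x²·exp(−κ·x) with the product rule; every integrand then reduces to terms xʲ·e^(−2κx) on [0, ∞), with ∫₀^∞ xʲ·e^(−2κx) dx = j!/(2κ)^(j+1).
State is unnormalized: ∫|u|² dx = 1.1694, and ∫u*·(−ħ² u'') dx = 0.32634, so ⟨p²⟩ = 0.32634 / 1.1694.
⟨p²⟩ = 0.27908.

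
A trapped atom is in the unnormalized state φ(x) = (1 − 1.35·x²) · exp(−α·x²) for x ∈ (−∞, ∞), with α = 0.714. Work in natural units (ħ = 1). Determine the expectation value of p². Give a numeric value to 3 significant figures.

3.46

p² φ = −ħ² d²φ/dx²; ⟨p²⟩ = −ħ² ∫ φ*·φ'' dx / ∫|φ|² dx.
Expand each integrand as polynomial × e^(−2αx²) and use ∫x^(2j)·e^(−2αx²) dx = (2j−1)!!/(4α)^j · √(π/(2α)), odd powers → 0; here √(π/(2α)) = 1.4832. Differentiate with the product rule, d/dx e^(−αx²) = −2αx·e^(−αx²).
State is unnormalized: ∫|φ|² dx = 1.0752, and ∫φ*·(−ħ² φ'') dx = 3.7166, so ⟨p²⟩ = 3.7166 / 1.0752.
⟨p²⟩ = 3.4565.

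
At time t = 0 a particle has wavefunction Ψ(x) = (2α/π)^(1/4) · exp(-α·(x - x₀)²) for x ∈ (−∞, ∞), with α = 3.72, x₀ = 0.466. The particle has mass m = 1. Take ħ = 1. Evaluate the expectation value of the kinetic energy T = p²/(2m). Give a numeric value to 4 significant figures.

T = −(ħ²/2m) d²/dx², so ⟨T⟩ = −(ħ²/2m) ∫ Ψ*·Ψ'' dx; with m = 1.
Gaussian moments (u = x − x₀): ∫u^(2j)·e^(−2αu²) du = (2j−1)!!/(4α)^j · √(π/(2α)), odd powers integrate to 0; here √(π/(2α)) = 0.64981. Derivatives: d/dx e^(−αu²) = −2αu·e^(−αu²), d²/dx² e^(−αu²) = (4α²u² − 2α)·e^(−αu²).
⟨T⟩ = 1.8600.

1.860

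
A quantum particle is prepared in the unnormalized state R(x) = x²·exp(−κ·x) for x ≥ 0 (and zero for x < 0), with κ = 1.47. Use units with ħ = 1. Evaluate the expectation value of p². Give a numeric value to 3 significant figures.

0.720

p² R = −ħ² d²R/dx²; ⟨p²⟩ = −ħ² ∫ R*·R'' dx / ∫|R|² dx.
Differentiate x²·exp(−κ·x) with the product rule; every integrand then reduces to terms xʲ·e^(−2κx) on [0, ∞), with ∫₀^∞ xʲ·e^(−2κx) dx = j!/(2κ)^(j+1).
State is unnormalized: ∫|R|² dx = 0.10926, and ∫R*·(−ħ² R'') dx = 0.078702, so ⟨p²⟩ = 0.078702 / 0.10926.
⟨p²⟩ = 0.72030.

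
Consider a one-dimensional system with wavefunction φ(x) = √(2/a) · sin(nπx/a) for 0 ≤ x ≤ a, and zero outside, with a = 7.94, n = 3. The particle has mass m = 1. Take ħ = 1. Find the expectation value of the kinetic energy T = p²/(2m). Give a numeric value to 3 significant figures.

0.704

T = −(ħ²/2m) d²/dx², so ⟨T⟩ = −(ħ²/2m) ∫ φ*·φ'' dx; with m = 1.
d/dx sin(nπx/a) = (nπ/a)·cos(nπx/a) and d²/dx² sin(nπx/a) = −(nπ/a)²·sin(nπx/a); on 0 ≤ x ≤ a, ∫sin²(nπx/a) dx = a/2 and ∫sin(nπx/a)·cos(nπx/a) dx = 0.
⟨T⟩ = 0.70448.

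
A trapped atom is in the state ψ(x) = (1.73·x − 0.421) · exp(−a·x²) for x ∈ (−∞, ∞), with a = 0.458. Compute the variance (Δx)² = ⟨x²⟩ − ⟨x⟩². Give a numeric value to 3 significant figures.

Compute ⟨x⟩ and ⟨x²⟩ separately, then (Δx)² = ⟨x²⟩ − ⟨x⟩².
Expand each integrand as polynomial × e^(−2ax²) and use ∫x^(2j)·e^(−2ax²) dx = (2j−1)!!/(4a)^j · √(π/(2a)), odd powers → 0; here √(π/(2a)) = 1.8519.
Normalization: ∫|ψ|² dx = 3.3537.
⟨x⟩ = -0.43907 and ⟨x²⟩ = 1.5307.
(Δx)² = 1.5307 − (-0.43907)² = 1.3379.

1.34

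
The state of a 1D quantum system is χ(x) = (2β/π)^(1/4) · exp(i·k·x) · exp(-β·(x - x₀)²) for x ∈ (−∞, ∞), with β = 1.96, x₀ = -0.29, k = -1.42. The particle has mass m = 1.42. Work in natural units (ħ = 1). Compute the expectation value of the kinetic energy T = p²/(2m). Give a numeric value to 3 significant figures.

1.40

T = −(ħ²/2m) d²/dx², so ⟨T⟩ = −(ħ²/2m) ∫ χ*·χ'' dx; with m = 1.42.
Gaussian moments (u = x − x₀): ∫u^(2j)·e^(−2βu²) du = (2j−1)!!/(4β)^j · √(π/(2β)), odd powers integrate to 0; here √(π/(2β)) = 0.89522. Derivatives: χ′ = (ik − 2βu)·χ, χ″ = ((ik − 2βu)² − 2β)·χ; the odd-in-u pieces drop out.
⟨T⟩ = 1.4001.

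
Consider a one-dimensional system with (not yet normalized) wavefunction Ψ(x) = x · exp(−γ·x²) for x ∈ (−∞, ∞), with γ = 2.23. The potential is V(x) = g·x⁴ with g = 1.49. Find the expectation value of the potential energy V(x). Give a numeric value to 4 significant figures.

0.2809

⟨V⟩ = ∫ V(x)·|Ψ|² dx / ∫|Ψ|² dx.
Expand each integrand as polynomial × e^(−2γx²) and use ∫x^(2j)·e^(−2γx²) dx = (2j−1)!!/(4γ)^j · √(π/(2γ)), odd powers → 0; here √(π/(2γ)) = 0.83928.
State is unnormalized: ∫|Ψ|² dx = 0.094090, and ∫Ψ*·V(x)·Ψ dx = 0.026430, so ⟨V⟩ = 0.026430 / 0.094090.
⟨V⟩ = 0.28090.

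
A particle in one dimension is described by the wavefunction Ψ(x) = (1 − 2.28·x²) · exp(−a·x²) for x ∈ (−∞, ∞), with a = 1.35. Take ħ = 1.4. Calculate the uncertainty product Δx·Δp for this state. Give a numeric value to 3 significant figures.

1.90

Δx = √(⟨x²⟩−⟨x⟩²), Δp = √(⟨p²⟩−⟨p⟩²).
Expand each integrand as polynomial × e^(−2ax²) and use ∫x^(2j)·e^(−2ax²) dx = (2j−1)!!/(4a)^j · √(π/(2a)), odd powers → 0; here √(π/(2a)) = 1.0787. Differentiate with the product rule, d/dx e^(−ax²) = −2ax·e^(−ax²).
Normalization: ∫|Ψ|² dx = 0.74469.
⟨x⟩ = 0.0000, ⟨x²⟩ = 0.30599 ⇒ Δx = 0.55317.
⟨p⟩ = 0.0000, ⟨p²⟩ = 11.852 ⇒ Δp = 3.4427.
Δx·Δp = 1.9044.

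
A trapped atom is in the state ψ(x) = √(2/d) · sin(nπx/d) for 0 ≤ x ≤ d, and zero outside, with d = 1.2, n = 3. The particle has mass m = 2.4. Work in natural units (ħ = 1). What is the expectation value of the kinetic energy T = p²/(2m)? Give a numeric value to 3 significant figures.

12.9

T = −(ħ²/2m) d²/dx², so ⟨T⟩ = −(ħ²/2m) ∫ ψ*·ψ'' dx; with m = 2.4.
d/dx sin(nπx/d) = (nπ/d)·cos(nπx/d) and d²/dx² sin(nπx/d) = −(nπ/d)²·sin(nπx/d); on 0 ≤ x ≤ d, ∫sin²(nπx/d) dx = d/2 and ∫sin(nπx/d)·cos(nπx/d) dx = 0.
⟨T⟩ = 12.851.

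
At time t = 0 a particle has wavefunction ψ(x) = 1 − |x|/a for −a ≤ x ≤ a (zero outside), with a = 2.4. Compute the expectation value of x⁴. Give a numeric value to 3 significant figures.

0.948

⟨x⁴⟩ = ∫ x⁴·|ψ|² dx / ∫|ψ|² dx (integrals over the domain).
ψ is even, so ∫ over [−a, a] = 2∫₀ᵃ with ψ = 1 − x/a there: ∫₀ᵃ (1 − x/a)² dx = a/3, ∫₀ᵃ x²(1 − x/a)² dx = a³/30, ∫₀ᵃ x⁴(1 − x/a)² dx = a⁵/105.
State is unnormalized: ∫|ψ|² dx = 1.6000, and ∫ψ*·x⁴·ψ dx = 1.5167, so ⟨x⁴⟩ = 1.5167 / 1.6000.
⟨x⁴⟩ = 0.94793.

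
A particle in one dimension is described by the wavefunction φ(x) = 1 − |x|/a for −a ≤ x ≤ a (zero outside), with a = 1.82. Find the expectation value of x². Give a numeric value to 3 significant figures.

⟨x²⟩ = ∫ x²·|φ|² dx / ∫|φ|² dx (integrals over the domain).
φ is even, so ∫ over [−a, a] = 2∫₀ᵃ with φ = 1 − x/a there: ∫₀ᵃ (1 − x/a)² dx = a/3, ∫₀ᵃ x²(1 − x/a)² dx = a³/30, ∫₀ᵃ x⁴(1 − x/a)² dx = a⁵/105.
State is unnormalized: ∫|φ|² dx = 1.2133, and ∫φ*·x²·φ dx = 0.40190, so ⟨x²⟩ = 0.40190 / 1.2133.
⟨x²⟩ = 0.33124.

0.331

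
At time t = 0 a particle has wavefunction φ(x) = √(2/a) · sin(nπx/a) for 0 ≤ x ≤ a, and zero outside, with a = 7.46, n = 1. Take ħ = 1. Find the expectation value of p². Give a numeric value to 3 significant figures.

0.177

p² φ = −ħ² d²φ/dx²; ⟨p²⟩ = −ħ² ∫ φ*·φ'' dx.
d/dx sin(nπx/a) = (nπ/a)·cos(nπx/a) and d²/dx² sin(nπx/a) = −(nπ/a)²·sin(nπx/a); on 0 ≤ x ≤ a, ∫sin²(nπx/a) dx = a/2 and ∫sin(nπx/a)·cos(nπx/a) dx = 0.
⟨p²⟩ = 0.17735.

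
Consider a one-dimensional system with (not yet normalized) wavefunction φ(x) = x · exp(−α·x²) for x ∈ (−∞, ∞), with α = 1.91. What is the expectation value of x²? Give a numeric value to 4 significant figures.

⟨x²⟩ = ∫ x²·|φ|² dx / ∫|φ|² dx (integrals over the domain).
Expand each integrand as polynomial × e^(−2αx²) and use ∫x^(2j)·e^(−2αx²) dx = (2j−1)!!/(4α)^j · √(π/(2α)), odd powers → 0; here √(π/(2α)) = 0.90687.
State is unnormalized: ∫|φ|² dx = 0.11870, and ∫φ*·x²·φ dx = 0.046610, so ⟨x²⟩ = 0.046610 / 0.11870.
⟨x²⟩ = 0.39267.

0.3927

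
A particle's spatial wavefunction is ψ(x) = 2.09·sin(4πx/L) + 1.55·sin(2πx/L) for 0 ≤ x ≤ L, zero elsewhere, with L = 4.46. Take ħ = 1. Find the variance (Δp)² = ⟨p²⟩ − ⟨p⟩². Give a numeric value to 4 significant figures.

Compute ⟨p⟩ and ⟨p²⟩ separately; (Δp)² = ⟨p²⟩ − ⟨p⟩².
d²/dx² sin(jπx/L) = −(jπ/L)²·sin(jπx/L); on 0 ≤ x ≤ L, ∫sin²(jπx/L) dx = L/2 and ∫sin(jπx/L)·sin(lπx/L) dx = 0 for j ≠ l, so only diagonal terms survive in ∫|ψ|² and ∫ψ·ψ″; ∫ψ·ψ′ dx = [ψ²/2] between the walls = 0.
Normalization: ∫|ψ|² dx = 15.098.
⟨p⟩ = 0.0000 and ⟨p²⟩ = 5.8260.
(Δp)² = 5.8260 − (0.0000)² = 5.8260.

5.826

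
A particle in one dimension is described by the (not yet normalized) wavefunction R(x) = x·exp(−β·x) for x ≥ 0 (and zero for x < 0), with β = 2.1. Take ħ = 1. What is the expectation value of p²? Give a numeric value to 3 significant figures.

4.41

p² R = −ħ² d²R/dx²; ⟨p²⟩ = −ħ² ∫ R*·R'' dx / ∫|R|² dx.
Differentiate x·exp(−β·x) with the product rule; every integrand then reduces to terms xʲ·e^(−2βx) on [0, ∞), with ∫₀^∞ xʲ·e^(−2βx) dx = j!/(2β)^(j+1).
State is unnormalized: ∫|R|² dx = 0.026995, and ∫R*·(−ħ² R'') dx = 0.11905, so ⟨p²⟩ = 0.11905 / 0.026995.
⟨p²⟩ = 4.4100.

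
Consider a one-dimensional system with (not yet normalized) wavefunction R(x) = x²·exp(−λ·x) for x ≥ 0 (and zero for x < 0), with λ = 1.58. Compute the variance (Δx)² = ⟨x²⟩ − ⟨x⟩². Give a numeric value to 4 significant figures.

Compute ⟨x⟩ and ⟨x²⟩ separately, then (Δx)² = ⟨x²⟩ − ⟨x⟩².
Every integrand reduces to terms xʲ·e^(−2λx) on [0, ∞); use ∫₀^∞ xʲ·e^(−2λx) dx = j!/(2λ)^(j+1).
Normalization: ∫|R|² dx = 0.076169.
⟨x⟩ = 1.5823 and ⟨x²⟩ = 3.0043.
(Δx)² = 3.0043 − (1.5823)² = 0.50072.

0.5007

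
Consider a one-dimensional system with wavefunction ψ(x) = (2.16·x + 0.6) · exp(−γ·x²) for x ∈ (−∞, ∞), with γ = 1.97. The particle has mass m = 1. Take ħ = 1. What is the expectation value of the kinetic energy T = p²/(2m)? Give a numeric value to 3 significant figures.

2.21

T = −(ħ²/2m) d²/dx², so ⟨T⟩ = −(ħ²/2m) ∫ ψ*·ψ'' dx / ∫|ψ|² dx; with m = 1.
Expand each integrand as polynomial × e^(−2γx²) and use ∫x^(2j)·e^(−2γx²) dx = (2j−1)!!/(4γ)^j · √(π/(2γ)), odd powers → 0; here √(π/(2γ)) = 0.89295. Differentiate with the product rule, d/dx e^(−γx²) = −2γx·e^(−γx²).
State is unnormalized: ∫|ψ|² dx = 0.85016, and ∫ψ*·(−ħ²/2m · ψ'') dx = 1.8789, so ⟨T⟩ = 1.8789 / 0.85016.
⟨T⟩ = 2.2101.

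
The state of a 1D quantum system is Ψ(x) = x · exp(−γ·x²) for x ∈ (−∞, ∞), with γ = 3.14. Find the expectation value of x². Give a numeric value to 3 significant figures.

0.239

⟨x²⟩ = ∫ x²·|Ψ|² dx / ∫|Ψ|² dx (integrals over the domain).
Expand each integrand as polynomial × e^(−2γx²) and use ∫x^(2j)·e^(−2γx²) dx = (2j−1)!!/(4γ)^j · √(π/(2γ)), odd powers → 0; here √(π/(2γ)) = 0.70729.
State is unnormalized: ∫|Ψ|² dx = 0.056313, and ∫Ψ*·x²·Ψ dx = 0.013450, so ⟨x²⟩ = 0.013450 / 0.056313.
⟨x²⟩ = 0.23885.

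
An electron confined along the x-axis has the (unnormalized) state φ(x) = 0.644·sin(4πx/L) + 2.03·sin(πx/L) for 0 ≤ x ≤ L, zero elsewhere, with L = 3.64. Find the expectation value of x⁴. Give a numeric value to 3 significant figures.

18.7

⟨x⁴⟩ = ∫ x⁴·|φ|² dx / ∫|φ|² dx (integrals over the domain).
On 0 ≤ x ≤ L (j ≠ l): ∫sin²(jπx/L) dx = L/2, ∫sin(jπx/L)·sin(lπx/L) dx = 0; diagonal moments ∫x·sin²(jπx/L) dx = L²/4, ∫x²·sin²(jπx/L) dx = L³·(1/6 − 1/(4j²π²)); cross terms ∫x·sin(jπx/L)·sin(lπx/L) dx = 0 for j + l even and −4jlL²/(π²(j² − l²)²) for j + l odd, ∫x²·sin(jπx/L)·sin(lπx/L) dx = (−1)^(j+l)·4jlL³/(π²(j² − l²)²); higher powers the same way via product-to-sum and parts.
State is unnormalized: ∫|φ|² dx = 8.2549, and ∫φ*·x⁴·φ dx = 154.01, so ⟨x⁴⟩ = 154.01 / 8.2549.
⟨x⁴⟩ = 18.656.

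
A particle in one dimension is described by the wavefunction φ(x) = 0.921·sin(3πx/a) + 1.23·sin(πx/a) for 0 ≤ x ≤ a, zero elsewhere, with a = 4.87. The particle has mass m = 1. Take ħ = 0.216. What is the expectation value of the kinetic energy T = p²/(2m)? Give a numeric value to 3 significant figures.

0.0376

T = −(ħ²/2m) d²/dx², so ⟨T⟩ = −(ħ²/2m) ∫ φ*·φ'' dx / ∫|φ|² dx; with m = 1.
d²/dx² sin(jπx/a) = −(jπ/a)²·sin(jπx/a); on 0 ≤ x ≤ a, ∫sin²(jπx/a) dx = a/2 and ∫sin(jπx/a)·sin(lπx/a) dx = 0 for j ≠ l, so only diagonal terms survive in ∫|φ|² and ∫φ·φ″; ∫φ·φ′ dx = [φ²/2] between the walls = 0.
State is unnormalized: ∫|φ|² dx = 5.7494, and ∫φ*·(−ħ²/2m · φ'') dx = 0.21622, so ⟨T⟩ = 0.21622 / 5.7494.
⟨T⟩ = 0.037608.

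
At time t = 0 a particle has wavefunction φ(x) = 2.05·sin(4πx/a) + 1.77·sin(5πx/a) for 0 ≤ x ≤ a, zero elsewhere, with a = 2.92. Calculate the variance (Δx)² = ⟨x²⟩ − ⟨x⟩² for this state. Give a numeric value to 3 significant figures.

0.353

Compute ⟨x⟩ and ⟨x²⟩ separately, then (Δx)² = ⟨x²⟩ − ⟨x⟩².
On 0 ≤ x ≤ a (j ≠ l): ∫sin²(jπx/a) dx = a/2, ∫sin(jπx/a)·sin(lπx/a) dx = 0; diagonal moments ∫x·sin²(jπx/a) dx = a²/4, ∫x²·sin²(jπx/a) dx = a³·(1/6 − 1/(4j²π²)); cross terms ∫x·sin(jπx/a)·sin(lπx/a) dx = 0 for j + l even and −4jla²/(π²(j² − l²)²) for j + l odd, ∫x²·sin(jπx/a)·sin(lπx/a) dx = (−1)^(j+l)·4jla³/(π²(j² − l²)²); higher powers the same way via product-to-sum and parts.
Normalization: ∫|φ|² dx = 10.710.
⟨x⟩ = 0.88184 and ⟨x²⟩ = 1.1310.
(Δx)² = 1.1310 − (0.88184)² = 0.35341.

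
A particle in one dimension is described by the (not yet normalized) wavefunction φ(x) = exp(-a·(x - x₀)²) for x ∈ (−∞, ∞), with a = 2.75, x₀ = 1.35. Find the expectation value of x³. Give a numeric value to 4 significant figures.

2.829

⟨x³⟩ = ∫ x³·|φ|² dx / ∫|φ|² dx (integrals over the domain).
Gaussian moments (u = x − x₀): ∫u^(2j)·e^(−2au²) du = (2j−1)!!/(4a)^j · √(π/(2a)), odd powers integrate to 0; here √(π/(2a)) = 0.75578.
State is unnormalized: ∫|φ|² dx = 0.75578, and ∫φ*·x³·φ dx = 2.1378, so ⟨x³⟩ = 2.1378 / 0.75578.
⟨x³⟩ = 2.8286.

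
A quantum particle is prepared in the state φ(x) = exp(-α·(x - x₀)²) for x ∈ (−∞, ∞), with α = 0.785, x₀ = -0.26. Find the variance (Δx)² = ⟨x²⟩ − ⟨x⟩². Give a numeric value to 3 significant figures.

Compute ⟨x⟩ and ⟨x²⟩ separately, then (Δx)² = ⟨x²⟩ − ⟨x⟩².
Gaussian moments (u = x − x₀): ∫u^(2j)·e^(−2αu²) du = (2j−1)!!/(4α)^j · √(π/(2α)), odd powers integrate to 0; here √(π/(2α)) = 1.4146.
Normalization: ∫|φ|² dx = 1.4146.
⟨x⟩ = -0.26000 and ⟨x²⟩ = 0.38607.
(Δx)² = 0.38607 − (-0.26000)² = 0.31847.

0.318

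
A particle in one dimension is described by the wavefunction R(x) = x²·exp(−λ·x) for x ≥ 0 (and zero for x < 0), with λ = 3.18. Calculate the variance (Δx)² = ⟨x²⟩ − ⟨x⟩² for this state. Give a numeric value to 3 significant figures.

Compute ⟨x⟩ and ⟨x²⟩ separately, then (Δx)² = ⟨x²⟩ − ⟨x⟩².
Every integrand reduces to terms xʲ·e^(−2λx) on [0, ∞); use ∫₀^∞ xʲ·e^(−2λx) dx = j!/(2λ)^(j+1).
Normalization: ∫|R|² dx = 0.0023064.
⟨x⟩ = 0.78616 and ⟨x²⟩ = 0.74166.
(Δx)² = 0.74166 − (0.78616)² = 0.12361.

0.124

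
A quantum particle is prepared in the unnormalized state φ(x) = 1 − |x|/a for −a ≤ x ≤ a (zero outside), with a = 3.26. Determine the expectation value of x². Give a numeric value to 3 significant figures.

1.06

⟨x²⟩ = ∫ x²·|φ|² dx / ∫|φ|² dx (integrals over the domain).
φ is even, so ∫ over [−a, a] = 2∫₀ᵃ with φ = 1 − x/a there: ∫₀ᵃ (1 − x/a)² dx = a/3, ∫₀ᵃ x²(1 − x/a)² dx = a³/30, ∫₀ᵃ x⁴(1 − x/a)² dx = a⁵/105.
State is unnormalized: ∫|φ|² dx = 2.1733, and ∫φ*·x²·φ dx = 2.3097, so ⟨x²⟩ = 2.3097 / 2.1733.
⟨x²⟩ = 1.0628.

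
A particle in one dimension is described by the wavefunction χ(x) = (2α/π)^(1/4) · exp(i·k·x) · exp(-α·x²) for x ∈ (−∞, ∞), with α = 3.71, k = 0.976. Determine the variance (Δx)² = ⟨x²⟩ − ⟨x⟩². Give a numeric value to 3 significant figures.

0.0674

Compute ⟨x⟩ and ⟨x²⟩ separately, then (Δx)² = ⟨x²⟩ − ⟨x⟩².
Gaussian moments: ∫x^(2j)·e^(−2αx²) dx = (2j−1)!!/(4α)^j · √(π/(2α)), odd powers integrate to 0; here √(π/(2α)) = 0.65069.
⟨x⟩ = 0.0000 and ⟨x²⟩ = 0.067385.
(Δx)² = 0.067385 − (0.0000)² = 0.067385.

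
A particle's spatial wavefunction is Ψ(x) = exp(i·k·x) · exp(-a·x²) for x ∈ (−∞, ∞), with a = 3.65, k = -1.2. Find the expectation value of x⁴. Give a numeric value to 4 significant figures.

0.01407

⟨x⁴⟩ = ∫ x⁴·|Ψ|² dx / ∫|Ψ|² dx (integrals over the domain).
Gaussian moments: ∫x^(2j)·e^(−2ax²) dx = (2j−1)!!/(4a)^j · √(π/(2a)), odd powers integrate to 0; here √(π/(2a)) = 0.65601.
State is unnormalized: ∫|Ψ|² dx = 0.65601, and ∫Ψ*·x⁴·Ψ dx = 0.0092327, so ⟨x⁴⟩ = 0.0092327 / 0.65601.
⟨x⁴⟩ = 0.014074.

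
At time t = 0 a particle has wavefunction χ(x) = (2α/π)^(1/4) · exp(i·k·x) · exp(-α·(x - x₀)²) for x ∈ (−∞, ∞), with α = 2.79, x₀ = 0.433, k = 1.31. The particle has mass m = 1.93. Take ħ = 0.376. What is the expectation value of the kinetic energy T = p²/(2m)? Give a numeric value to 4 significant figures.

0.1650

T = −(ħ²/2m) d²/dx², so ⟨T⟩ = −(ħ²/2m) ∫ χ*·χ'' dx; with m = 1.93.
Gaussian moments (u = x − x₀): ∫u^(2j)·e^(−2αu²) du = (2j−1)!!/(4α)^j · √(π/(2α)), odd powers integrate to 0; here √(π/(2α)) = 0.75034. Derivatives: χ′ = (ik − 2αu)·χ, χ″ = ((ik − 2αu)² − 2α)·χ; the odd-in-u pieces drop out.
⟨T⟩ = 0.16504.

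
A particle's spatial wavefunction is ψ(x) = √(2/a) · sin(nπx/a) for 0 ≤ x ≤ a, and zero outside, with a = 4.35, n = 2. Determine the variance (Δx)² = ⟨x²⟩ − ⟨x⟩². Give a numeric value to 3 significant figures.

Compute ⟨x⟩ and ⟨x²⟩ separately, then (Δx)² = ⟨x²⟩ − ⟨x⟩².
With sin²θ = (1 − cos2θ)/2 on 0 ≤ x ≤ a: ∫sin²(nπx/a) dx = a/2, ∫x·sin²(nπx/a) dx = a²/4, ∫x²·sin²(nπx/a) dx = a³·(1/6 − 1/(4n²π²)); higher powers xᵏ the same way, integrating xᵏ·cos(2nπx/a) by parts.
⟨x⟩ = 2.1750 and ⟨x²⟩ = 6.0678.
(Δx)² = 6.0678 − (2.1750)² = 1.3372.

1.34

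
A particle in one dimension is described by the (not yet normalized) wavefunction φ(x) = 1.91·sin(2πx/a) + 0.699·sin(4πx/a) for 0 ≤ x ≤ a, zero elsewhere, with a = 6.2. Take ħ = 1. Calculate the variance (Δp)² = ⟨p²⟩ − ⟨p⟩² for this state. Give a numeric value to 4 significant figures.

1.391

Compute ⟨p⟩ and ⟨p²⟩ separately; (Δp)² = ⟨p²⟩ − ⟨p⟩².
d²/dx² sin(jπx/a) = −(jπ/a)²·sin(jπx/a); on 0 ≤ x ≤ a, ∫sin²(jπx/a) dx = a/2 and ∫sin(jπx/a)·sin(lπx/a) dx = 0 for j ≠ l, so only diagonal terms survive in ∫|φ|² and ∫φ·φ″; ∫φ·φ′ dx = [φ²/2] between the walls = 0.
Normalization: ∫|φ|² dx = 12.824.
⟨p⟩ = 0.0000 and ⟨p²⟩ = 1.3909.
(Δp)² = 1.3909 − (0.0000)² = 1.3909.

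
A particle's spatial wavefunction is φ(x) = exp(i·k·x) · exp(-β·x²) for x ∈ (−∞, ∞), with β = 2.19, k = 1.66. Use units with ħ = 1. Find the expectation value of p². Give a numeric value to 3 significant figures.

p² φ = −ħ² d²φ/dx²; ⟨p²⟩ = −ħ² ∫ φ*·φ'' dx / ∫|φ|² dx.
Gaussian moments: ∫x^(2j)·e^(−2βx²) dx = (2j−1)!!/(4β)^j · √(π/(2β)), odd powers integrate to 0; here √(π/(2β)) = 0.84691. Derivatives: φ′ = (ik − 2βx)·φ, φ″ = ((ik − 2βx)² − 2β)·φ; the odd-in-x pieces drop out.
State is unnormalized: ∫|φ|² dx = 0.84691, and ∫φ*·(−ħ² φ'') dx = 4.1885, so ⟨p²⟩ = 4.1885 / 0.84691.
⟨p²⟩ = 4.9456.

4.95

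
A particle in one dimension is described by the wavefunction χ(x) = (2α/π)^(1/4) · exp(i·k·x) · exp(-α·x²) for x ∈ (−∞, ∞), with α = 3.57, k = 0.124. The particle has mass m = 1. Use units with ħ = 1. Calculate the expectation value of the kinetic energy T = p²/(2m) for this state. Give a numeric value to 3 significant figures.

T = −(ħ²/2m) d²/dx², so ⟨T⟩ = −(ħ²/2m) ∫ χ*·χ'' dx; with m = 1.
Gaussian moments: ∫x^(2j)·e^(−2αx²) dx = (2j−1)!!/(4α)^j · √(π/(2α)), odd powers integrate to 0; here √(π/(2α)) = 0.66332. Derivatives: χ′ = (ik − 2αx)·χ, χ″ = ((ik − 2αx)² − 2α)·χ; the odd-in-x pieces drop out.
⟨T⟩ = 1.7927.

1.79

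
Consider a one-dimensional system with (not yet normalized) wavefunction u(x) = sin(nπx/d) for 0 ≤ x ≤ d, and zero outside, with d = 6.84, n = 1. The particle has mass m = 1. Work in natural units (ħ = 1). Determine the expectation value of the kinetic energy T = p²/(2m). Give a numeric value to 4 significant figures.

T = −(ħ²/2m) d²/dx², so ⟨T⟩ = −(ħ²/2m) ∫ u*·u'' dx / ∫|u|² dx; with m = 1.
d/dx sin(nπx/d) = (nπ/d)·cos(nπx/d) and d²/dx² sin(nπx/d) = −(nπ/d)²·sin(nπx/d); on 0 ≤ x ≤ d, ∫sin²(nπx/d) dx = d/2 and ∫sin(nπx/d)·cos(nπx/d) dx = 0.
State is unnormalized: ∫|u|² dx = 3.4200, and ∫u*·(−ħ²/2m · u'') dx = 0.36073, so ⟨T⟩ = 0.36073 / 3.4200.
⟨T⟩ = 0.10548.

0.1055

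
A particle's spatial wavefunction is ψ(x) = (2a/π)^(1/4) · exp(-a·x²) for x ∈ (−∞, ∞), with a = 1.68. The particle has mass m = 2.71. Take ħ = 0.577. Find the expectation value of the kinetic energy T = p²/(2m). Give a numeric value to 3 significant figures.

T = −(ħ²/2m) d²/dx², so ⟨T⟩ = −(ħ²/2m) ∫ ψ*·ψ'' dx; with m = 2.71.
Gaussian moments: ∫x^(2j)·e^(−2ax²) dx = (2j−1)!!/(4a)^j · √(π/(2a)), odd powers integrate to 0; here √(π/(2a)) = 0.96695. Derivatives: d/dx e^(−ax²) = −2ax·e^(−ax²), d²/dx² e^(−ax²) = (4a²x² − 2a)·e^(−ax²).
⟨T⟩ = 0.10320.

0.103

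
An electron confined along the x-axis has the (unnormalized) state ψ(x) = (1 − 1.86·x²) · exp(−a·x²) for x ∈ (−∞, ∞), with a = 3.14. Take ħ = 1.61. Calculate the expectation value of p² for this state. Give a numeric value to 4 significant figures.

15.33

p² ψ = −ħ² d²ψ/dx²; ⟨p²⟩ = −ħ² ∫ ψ*·ψ'' dx / ∫|ψ|² dx.
Expand each integrand as polynomial × e^(−2ax²) and use ∫x^(2j)·e^(−2ax²) dx = (2j−1)!!/(4a)^j · √(π/(2a)), odd powers → 0; here √(π/(2a)) = 0.70729. Differentiate with the product rule, d/dx e^(−ax²) = −2ax·e^(−ax²).
State is unnormalized: ∫|ψ|² dx = 0.54434, and ∫ψ*·(−ħ² ψ'') dx = 8.3455, so ⟨p²⟩ = 8.3455 / 0.54434.
⟨p²⟩ = 15.331.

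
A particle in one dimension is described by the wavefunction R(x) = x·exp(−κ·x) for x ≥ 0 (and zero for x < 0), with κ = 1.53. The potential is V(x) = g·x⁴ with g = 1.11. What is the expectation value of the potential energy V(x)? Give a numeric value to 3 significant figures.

4.56

⟨V⟩ = ∫ V(x)·|R|² dx / ∫|R|² dx.
Every integrand reduces to terms xʲ·e^(−2κx) on [0, ∞); use ∫₀^∞ xʲ·e^(−2κx) dx = j!/(2κ)^(j+1).
State is unnormalized: ∫|R|² dx = 0.069802, and ∫R*·V(x)·R dx = 0.31813, so ⟨V⟩ = 0.31813 / 0.069802.
⟨V⟩ = 4.5576.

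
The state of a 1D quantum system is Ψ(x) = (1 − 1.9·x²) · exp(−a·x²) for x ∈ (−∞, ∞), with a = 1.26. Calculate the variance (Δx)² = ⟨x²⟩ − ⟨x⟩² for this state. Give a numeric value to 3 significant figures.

Compute ⟨x⟩ and ⟨x²⟩ separately, then (Δx)² = ⟨x²⟩ − ⟨x⟩².
Expand each integrand as polynomial × e^(−2ax²) and use ∫x^(2j)·e^(−2ax²) dx = (2j−1)!!/(4a)^j · √(π/(2a)), odd powers → 0; here √(π/(2a)) = 1.1165.
Normalization: ∫|Ψ|² dx = 0.75074.
⟨x⟩ = 0.0000 and ⟨x²⟩ = 0.25668.
(Δx)² = 0.25668 − (0.0000)² = 0.25668.

0.257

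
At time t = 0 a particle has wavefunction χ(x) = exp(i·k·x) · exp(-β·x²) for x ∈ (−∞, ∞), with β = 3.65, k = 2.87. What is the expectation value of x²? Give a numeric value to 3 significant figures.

⟨x²⟩ = ∫ x²·|χ|² dx / ∫|χ|² dx (integrals over the domain).
Gaussian moments: ∫x^(2j)·e^(−2βx²) dx = (2j−1)!!/(4β)^j · √(π/(2β)), odd powers integrate to 0; here √(π/(2β)) = 0.65601.
State is unnormalized: ∫|χ|² dx = 0.65601, and ∫χ*·x²·χ dx = 0.044933, so ⟨x²⟩ = 0.044933 / 0.65601.
⟨x²⟩ = 0.068493.

0.0685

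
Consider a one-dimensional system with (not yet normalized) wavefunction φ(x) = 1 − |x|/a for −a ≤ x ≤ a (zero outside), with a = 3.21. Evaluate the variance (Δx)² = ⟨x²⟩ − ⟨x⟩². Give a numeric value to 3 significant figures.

1.03

Compute ⟨x⟩ and ⟨x²⟩ separately, then (Δx)² = ⟨x²⟩ − ⟨x⟩².
φ is even, so ∫ over [−a, a] = 2∫₀ᵃ with φ = 1 − x/a there: ∫₀ᵃ (1 − x/a)² dx = a/3, ∫₀ᵃ x²(1 − x/a)² dx = a³/30, ∫₀ᵃ x⁴(1 − x/a)² dx = a⁵/105.
Normalization: ∫|φ|² dx = 2.1400.
⟨x⟩ = 0.0000 and ⟨x²⟩ = 1.0304.
(Δx)² = 1.0304 − (0.0000)² = 1.0304.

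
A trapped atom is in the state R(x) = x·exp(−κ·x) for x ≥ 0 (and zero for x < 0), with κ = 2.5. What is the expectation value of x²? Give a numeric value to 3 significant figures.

⟨x²⟩ = ∫ x²·|R|² dx / ∫|R|² dx (integrals over the domain).
Every integrand reduces to terms xʲ·e^(−2κx) on [0, ∞); use ∫₀^∞ xʲ·e^(−2κx) dx = j!/(2κ)^(j+1).
State is unnormalized: ∫|R|² dx = 0.016000, and ∫R*·x²·R dx = 0.0076800, so ⟨x²⟩ = 0.0076800 / 0.016000.
⟨x²⟩ = 0.48000.

0.480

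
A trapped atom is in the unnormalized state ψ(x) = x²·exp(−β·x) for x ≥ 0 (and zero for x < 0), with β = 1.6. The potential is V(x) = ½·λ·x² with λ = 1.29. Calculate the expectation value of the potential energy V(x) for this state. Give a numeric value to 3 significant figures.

⟨V⟩ = ∫ V(x)·|ψ|² dx / ∫|ψ|² dx.
Every integrand reduces to terms xʲ·e^(−2βx) on [0, ∞); use ∫₀^∞ xʲ·e^(−2βx) dx = j!/(2β)^(j+1).
State is unnormalized: ∫|ψ|² dx = 0.071526, and ∫ψ*·V(x)·ψ dx = 0.13516, so ⟨V⟩ = 0.13516 / 0.071526.
⟨V⟩ = 1.8896.

1.89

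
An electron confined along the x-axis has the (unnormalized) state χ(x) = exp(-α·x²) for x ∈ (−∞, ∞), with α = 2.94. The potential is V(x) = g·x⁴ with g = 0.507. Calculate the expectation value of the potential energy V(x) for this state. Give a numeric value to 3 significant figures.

0.0110

⟨V⟩ = ∫ V(x)·|χ|² dx / ∫|χ|² dx.
Gaussian moments: ∫x^(2j)·e^(−2αx²) dx = (2j−1)!!/(4α)^j · √(π/(2α)), odd powers integrate to 0; here √(π/(2α)) = 0.73095.
State is unnormalized: ∫|χ|² dx = 0.73095, and ∫χ*·V(x)·χ dx = 0.0080390, so ⟨V⟩ = 0.0080390 / 0.73095.
⟨V⟩ = 0.010998.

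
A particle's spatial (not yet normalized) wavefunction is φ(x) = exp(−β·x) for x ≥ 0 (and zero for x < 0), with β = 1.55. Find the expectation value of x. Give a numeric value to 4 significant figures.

⟨x⟩ = ∫ x·|φ|² dx / ∫|φ|² dx (integrals over the domain).
Every integrand reduces to terms xʲ·e^(−2βx) on [0, ∞); use ∫₀^∞ xʲ·e^(−2βx) dx = j!/(2β)^(j+1).
State is unnormalized: ∫|φ|² dx = 0.32258, and ∫φ*·x·φ dx = 0.10406, so ⟨x⟩ = 0.10406 / 0.32258.
⟨x⟩ = 0.32258.

0.3226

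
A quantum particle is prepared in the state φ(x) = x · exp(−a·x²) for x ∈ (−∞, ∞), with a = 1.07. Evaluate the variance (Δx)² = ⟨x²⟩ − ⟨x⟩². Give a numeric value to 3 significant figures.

0.701

Compute ⟨x⟩ and ⟨x²⟩ separately, then (Δx)² = ⟨x²⟩ − ⟨x⟩².
Expand each integrand as polynomial × e^(−2ax²) and use ∫x^(2j)·e^(−2ax²) dx = (2j−1)!!/(4a)^j · √(π/(2a)), odd powers → 0; here √(π/(2a)) = 1.2116.
Normalization: ∫|φ|² dx = 0.28309.
⟨x⟩ = 0.0000 and ⟨x²⟩ = 0.70093.
(Δx)² = 0.70093 − (0.0000)² = 0.70093.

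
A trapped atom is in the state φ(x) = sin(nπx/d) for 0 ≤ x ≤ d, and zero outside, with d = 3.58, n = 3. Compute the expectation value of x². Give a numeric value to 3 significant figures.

⟨x²⟩ = ∫ x²·|φ|² dx / ∫|φ|² dx (integrals over the domain).
With sin²θ = (1 − cos2θ)/2 on 0 ≤ x ≤ d: ∫sin²(nπx/d) dx = d/2, ∫x·sin²(nπx/d) dx = d²/4, ∫x²·sin²(nπx/d) dx = d³·(1/6 − 1/(4n²π²)); higher powers xᵏ the same way, integrating xᵏ·cos(2nπx/d) by parts.
State is unnormalized: ∫|φ|² dx = 1.7900, and ∫φ*·x²·φ dx = 7.5180, so ⟨x²⟩ = 7.5180 / 1.7900.
⟨x²⟩ = 4.2000.

4.20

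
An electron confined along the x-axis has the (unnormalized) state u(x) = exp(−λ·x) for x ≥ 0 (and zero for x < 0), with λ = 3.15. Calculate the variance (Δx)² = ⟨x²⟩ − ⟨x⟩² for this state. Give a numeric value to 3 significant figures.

Compute ⟨x⟩ and ⟨x²⟩ separately, then (Δx)² = ⟨x²⟩ − ⟨x⟩².
Every integrand reduces to terms xʲ·e^(−2λx) on [0, ∞); use ∫₀^∞ xʲ·e^(−2λx) dx = j!/(2λ)^(j+1).
Normalization: ∫|u|² dx = 0.15873.
⟨x⟩ = 0.15873 and ⟨x²⟩ = 0.050391.
(Δx)² = 0.050391 − (0.15873)² = 0.025195.

0.0252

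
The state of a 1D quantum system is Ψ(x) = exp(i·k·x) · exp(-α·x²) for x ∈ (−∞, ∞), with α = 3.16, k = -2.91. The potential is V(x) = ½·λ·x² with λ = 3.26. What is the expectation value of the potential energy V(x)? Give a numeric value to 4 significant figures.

0.1290

⟨V⟩ = ∫ V(x)·|Ψ|² dx / ∫|Ψ|² dx.
Gaussian moments: ∫x^(2j)·e^(−2αx²) dx = (2j−1)!!/(4α)^j · √(π/(2α)), odd powers integrate to 0; here √(π/(2α)) = 0.70504.
State is unnormalized: ∫|Ψ|² dx = 0.70504, and ∫Ψ*·V(x)·Ψ dx = 0.090919, so ⟨V⟩ = 0.090919 / 0.70504.
⟨V⟩ = 0.12896.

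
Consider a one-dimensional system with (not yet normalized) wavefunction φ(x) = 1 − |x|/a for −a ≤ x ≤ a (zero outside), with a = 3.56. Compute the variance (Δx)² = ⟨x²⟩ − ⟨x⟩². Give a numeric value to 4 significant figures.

Compute ⟨x⟩ and ⟨x²⟩ separately, then (Δx)² = ⟨x²⟩ − ⟨x⟩².
φ is even, so ∫ over [−a, a] = 2∫₀ᵃ with φ = 1 − x/a there: ∫₀ᵃ (1 − x/a)² dx = a/3, ∫₀ᵃ x²(1 − x/a)² dx = a³/30, ∫₀ᵃ x⁴(1 − x/a)² dx = a⁵/105.
Normalization: ∫|φ|² dx = 2.3733.
⟨x⟩ = 0.0000 and ⟨x²⟩ = 1.2674.
(Δx)² = 1.2674 − (0.0000)² = 1.2674.

1.267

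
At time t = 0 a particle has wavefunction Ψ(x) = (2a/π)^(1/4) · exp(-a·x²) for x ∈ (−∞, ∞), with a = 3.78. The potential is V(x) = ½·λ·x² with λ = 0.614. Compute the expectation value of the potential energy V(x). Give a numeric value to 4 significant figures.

⟨V⟩ = ∫ V(x)·|Ψ|² dx.
Gaussian moments: ∫x^(2j)·e^(−2ax²) dx = (2j−1)!!/(4a)^j · √(π/(2a)), odd powers integrate to 0; here √(π/(2a)) = 0.64464.
⟨V⟩ = 0.020304.

0.02030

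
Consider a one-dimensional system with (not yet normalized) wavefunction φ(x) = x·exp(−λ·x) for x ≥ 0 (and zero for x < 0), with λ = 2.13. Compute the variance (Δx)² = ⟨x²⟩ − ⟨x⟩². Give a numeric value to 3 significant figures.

0.165

Compute ⟨x⟩ and ⟨x²⟩ separately, then (Δx)² = ⟨x²⟩ − ⟨x⟩².
Every integrand reduces to terms xʲ·e^(−2λx) on [0, ∞); use ∫₀^∞ xʲ·e^(−2λx) dx = j!/(2λ)^(j+1).
Normalization: ∫|φ|² dx = 0.025870.
⟨x⟩ = 0.70423 and ⟨x²⟩ = 0.66124.
(Δx)² = 0.66124 − (0.70423)² = 0.16531.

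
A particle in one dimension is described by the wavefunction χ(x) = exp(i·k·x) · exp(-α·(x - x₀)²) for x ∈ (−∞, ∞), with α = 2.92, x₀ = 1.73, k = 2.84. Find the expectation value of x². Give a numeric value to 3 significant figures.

3.08

⟨x²⟩ = ∫ x²·|χ|² dx / ∫|χ|² dx (integrals over the domain).
Gaussian moments (u = x − x₀): ∫u^(2j)·e^(−2αu²) du = (2j−1)!!/(4α)^j · √(π/(2α)), odd powers integrate to 0; here √(π/(2α)) = 0.73345.
State is unnormalized: ∫|χ|² dx = 0.73345, and ∫χ*·x²·χ dx = 2.2579, so ⟨x²⟩ = 2.2579 / 0.73345.
⟨x²⟩ = 3.0785.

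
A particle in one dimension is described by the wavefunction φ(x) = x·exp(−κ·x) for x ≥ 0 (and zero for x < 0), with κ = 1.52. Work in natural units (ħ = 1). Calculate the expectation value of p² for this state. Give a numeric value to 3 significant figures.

p² φ = −ħ² d²φ/dx²; ⟨p²⟩ = −ħ² ∫ φ*·φ'' dx / ∫|φ|² dx.
Differentiate x·exp(−κ·x) with the product rule; every integrand then reduces to terms xʲ·e^(−2κx) on [0, ∞), with ∫₀^∞ xʲ·e^(−2κx) dx = j!/(2κ)^(j+1).
State is unnormalized: ∫|φ|² dx = 0.071188, and ∫φ*·(−ħ² φ'') dx = 0.16447, so ⟨p²⟩ = 0.16447 / 0.071188.
⟨p²⟩ = 2.3104.

2.31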